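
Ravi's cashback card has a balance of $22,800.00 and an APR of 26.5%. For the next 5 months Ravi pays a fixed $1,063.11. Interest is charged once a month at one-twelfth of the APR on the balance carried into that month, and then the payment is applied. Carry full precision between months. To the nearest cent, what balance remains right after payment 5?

$19,875.61

Monthly rate r = 26.5%/12 = 2.20833% = 0.0220833.
Each month: B ← B·(1+r) − $1,063.11.
Month 1: interest $503.50; balance after payment $22,240.39.
Month 2: interest $491.14; balance after payment $21,668.42.
Month 3: interest $478.51; balance after payment $21,083.82.
Month 4: interest $465.60; balance after payment $20,486.31.
Month 5: interest $452.41; balance after payment $19,875.61.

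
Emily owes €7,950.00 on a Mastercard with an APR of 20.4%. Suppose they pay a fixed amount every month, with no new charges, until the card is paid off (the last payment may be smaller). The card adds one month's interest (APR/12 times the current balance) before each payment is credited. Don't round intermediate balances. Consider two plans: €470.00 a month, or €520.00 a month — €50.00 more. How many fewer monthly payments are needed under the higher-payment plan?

3 fewer payments

Monthly rate r = 20.4%/12 = 1.7% = 0.017.
At €470.00/mo: n = ⌈−ln(1 − rB₀/P)/ln(1+r)⌉ = 21 payments (last €53.59); total interest = total paid − €7,950.00 = €1,503.59.
At €520.00/mo: 18 payments (last €444.88); total interest €1,334.88.
Payments saved = 21 − 18 = 3.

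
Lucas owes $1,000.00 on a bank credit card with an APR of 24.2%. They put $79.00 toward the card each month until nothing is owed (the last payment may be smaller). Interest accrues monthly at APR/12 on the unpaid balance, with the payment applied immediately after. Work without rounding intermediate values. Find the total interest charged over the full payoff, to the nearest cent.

$166.34

Monthly rate r = 24.2%/12 = 2.01667% = 0.0201667.
Payoff takes n = ⌈−ln(1 − rB₀/P)/ln(1+r)⌉ = ⌈14.762⌉ = 15 payments; the last is $60.34.
Total paid = 14·$79.00 + $60.34 = $1,166.34.
Total interest = total paid − principal = $1,166.34 − $1,000.00 = $166.34.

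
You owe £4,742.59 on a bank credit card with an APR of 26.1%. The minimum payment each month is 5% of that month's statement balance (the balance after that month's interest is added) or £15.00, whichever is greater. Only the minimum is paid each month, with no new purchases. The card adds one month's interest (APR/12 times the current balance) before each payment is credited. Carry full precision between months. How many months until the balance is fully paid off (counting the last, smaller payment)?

Monthly rate r = 26.1%/12 = 2.175% = 0.02175.
While 5% of the post-interest balance exceeds £15.00, each month B ← (B·(1+r))·(1 − 0.05), i.e. B shrinks by the factor (1+r)·0.95 = 0.97066.
This holds for months 1–94. Entering month 95 the balance is £288.69; 5% of the post-interest balance is now below £15.00, so the flat £15.00 minimum applies from here.
From month 95 a fixed £15.00 at rate r clears £288.69 in 26 more payments. Total: 94 + 26 = 120 months.

120 months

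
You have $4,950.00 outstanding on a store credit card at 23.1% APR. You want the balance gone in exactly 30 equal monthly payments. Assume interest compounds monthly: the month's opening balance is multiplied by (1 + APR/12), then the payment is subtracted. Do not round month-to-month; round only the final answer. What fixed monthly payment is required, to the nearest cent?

$218.74

Monthly rate r = 23.1%/12 = 1.925% = 0.01925.
Level-payment amortization: P = B₀·r / (1 − (1+r)^(−n)) = 4950.00·0.01925 / (1 − 1.01925^(−30)).
Denominator 1 − (1+r)^(−30) = 0.435611188.
P = 95.2875 / 0.435611188 ≈ 218.74.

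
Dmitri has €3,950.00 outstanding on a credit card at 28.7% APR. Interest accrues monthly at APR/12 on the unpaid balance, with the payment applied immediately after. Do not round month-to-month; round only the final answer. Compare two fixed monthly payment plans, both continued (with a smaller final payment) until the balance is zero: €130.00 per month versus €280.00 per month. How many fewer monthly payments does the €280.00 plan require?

37 fewer payments

Monthly rate r = 28.7%/12 = 2.39167% = 0.0239167.
At €130.00/mo: n = ⌈−ln(1 − rB₀/P)/ln(1+r)⌉ = 55 payments (last €115.02); total interest = total paid − €3,950.00 = €3,185.02.
At €280.00/mo: 18 payments (last €116.67); total interest €926.67.
Payments saved = 55 − 18 = 37.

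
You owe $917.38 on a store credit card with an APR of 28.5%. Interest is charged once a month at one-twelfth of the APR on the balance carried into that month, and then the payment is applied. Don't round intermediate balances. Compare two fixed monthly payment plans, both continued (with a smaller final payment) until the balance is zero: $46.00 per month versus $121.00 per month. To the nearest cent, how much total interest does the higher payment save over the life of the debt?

$234.09

Monthly rate r = 28.5%/12 = 2.375% = 0.02375.
At $46.00/mo: n = ⌈−ln(1 − rB₀/P)/ln(1+r)⌉ = 28 payments (last $15.86); total interest = total paid − $917.38 = $340.48.
At $121.00/mo: 9 payments (last $55.77); total interest $106.39.
Interest saved = $340.48 − $106.39 = $234.09.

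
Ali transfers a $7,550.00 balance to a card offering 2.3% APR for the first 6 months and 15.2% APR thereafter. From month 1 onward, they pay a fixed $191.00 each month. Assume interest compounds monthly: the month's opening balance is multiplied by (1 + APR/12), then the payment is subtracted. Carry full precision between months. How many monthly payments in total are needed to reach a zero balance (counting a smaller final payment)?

51 months

Promo months 1–6 at r₀ = 2.3%/12 = 0.00191667; months 7+ at r₁ = 15.2%/12 = 0.0126667.
After month 6: iterate B ← B·(1+r₀) − $191.00 for 6 months → $6,485.74.
Then at r₁ with $191.00/mo: n₂ = −ln(1 − r₁·B/P)/ln(1+r₁) ≈ 44.67 → 45 more payments.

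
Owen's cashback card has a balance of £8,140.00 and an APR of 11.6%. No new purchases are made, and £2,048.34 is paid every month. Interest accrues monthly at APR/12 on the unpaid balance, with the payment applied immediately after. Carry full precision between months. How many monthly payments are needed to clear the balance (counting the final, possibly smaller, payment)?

Monthly rate r = 11.6%/12 = 0.966667% = 0.00966667.
Recurrence: B ← B·(1+r) − £2,048.34.
Month 1: interest £78.69; balance after payment £6,170.35.
Month 2: interest £59.65; balance after payment £4,181.65.
Month 3: interest £40.42; balance after payment £2,173.74.
Month 4: interest £21.01; balance after payment £146.41.
Month 5: interest £1.42; balance after payment £0.00.

5 months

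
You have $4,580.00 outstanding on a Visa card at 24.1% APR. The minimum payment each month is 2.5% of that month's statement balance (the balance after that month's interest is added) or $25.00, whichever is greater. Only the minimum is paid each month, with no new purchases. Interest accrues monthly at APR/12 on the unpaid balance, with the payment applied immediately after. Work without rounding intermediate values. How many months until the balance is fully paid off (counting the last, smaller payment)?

362 months

Monthly rate r = 24.1%/12 = 2.00833% = 0.0200833.
While 2.5% of the post-interest balance exceeds $25.00, each month B ← (B·(1+r))·(1 − 0.025), i.e. B shrinks by the factor (1+r)·0.975 = 0.99458.
This holds for months 1–284. Entering month 285 the balance is $978.82; 2.5% of the post-interest balance is now below $25.00, so the flat $25.00 minimum applies from here.
From month 285 a fixed $25.00 at rate r clears $978.82 in 78 more payments. Total: 284 + 78 = 362 months.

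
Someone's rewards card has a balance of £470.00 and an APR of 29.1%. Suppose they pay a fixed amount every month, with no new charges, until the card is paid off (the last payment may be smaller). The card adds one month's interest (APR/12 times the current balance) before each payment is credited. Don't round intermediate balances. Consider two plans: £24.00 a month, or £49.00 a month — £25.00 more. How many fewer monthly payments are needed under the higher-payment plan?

15 fewer payments

Monthly rate r = 29.1%/12 = 2.425% = 0.02425.
At £24.00/mo: n = ⌈−ln(1 − rB₀/P)/ln(1+r)⌉ = 27 payments (last £21.25); total interest = total paid − £470.00 = £175.25.
At £49.00/mo: 12 payments (last £2.45); total interest £71.45.
Payments saved = 27 − 12 = 15.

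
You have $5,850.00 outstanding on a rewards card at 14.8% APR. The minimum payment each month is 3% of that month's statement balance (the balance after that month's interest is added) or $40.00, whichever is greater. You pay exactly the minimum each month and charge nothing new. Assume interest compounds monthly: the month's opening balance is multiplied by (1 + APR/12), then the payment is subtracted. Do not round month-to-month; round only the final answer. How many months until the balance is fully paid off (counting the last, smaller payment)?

Monthly rate r = 14.8%/12 = 1.23333% = 0.0123333.
While 3% of the post-interest balance exceeds $40.00, each month B ← (B·(1+r))·(1 − 0.03), i.e. B shrinks by the factor (1+r)·0.97 = 0.98196.
This holds for months 1–82. Entering month 83 the balance is $1,315.13; 3% of the post-interest balance is now below $40.00, so the flat $40.00 minimum applies from here.
From month 83 a fixed $40.00 at rate r clears $1,315.13 in 43 more payments. Total: 82 + 43 = 125 months.

125 months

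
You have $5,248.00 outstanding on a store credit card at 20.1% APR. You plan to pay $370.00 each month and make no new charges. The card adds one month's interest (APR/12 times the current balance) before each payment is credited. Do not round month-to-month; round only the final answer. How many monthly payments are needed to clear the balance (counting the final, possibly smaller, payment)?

17 payments

Monthly rate r = 20.1%/12 = 1.675% = 0.01675.
Recurrence: B ← B·(1+r) − $370.00.
Month 1: interest $87.90; balance after payment $4,965.90.
Month 2: interest $83.18; balance after payment $4,679.08.
Closed form: n = −ln(1 − rB₀/P)/ln(1+r) = −ln(0.76242)/ln(1.01675) ≈ 16.330, so the balance reaches zero during payment 17.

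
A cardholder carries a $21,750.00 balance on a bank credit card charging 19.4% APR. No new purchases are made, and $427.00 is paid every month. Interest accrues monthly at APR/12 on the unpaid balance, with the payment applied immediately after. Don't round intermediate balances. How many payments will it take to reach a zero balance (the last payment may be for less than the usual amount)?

Monthly rate r = 19.4%/12 = 1.61667% = 0.0161667.
Recurrence: B ← B·(1+r) − $427.00.
Month 1: interest $351.62; balance after payment $21,674.62.
Month 2: interest $350.41; balance after payment $21,598.03.
Closed form: n = −ln(1 − rB₀/P)/ln(1+r) = −ln(0.17652)/ln(1.01617) ≈ 108.142, so the balance reaches zero during payment 109.

109 months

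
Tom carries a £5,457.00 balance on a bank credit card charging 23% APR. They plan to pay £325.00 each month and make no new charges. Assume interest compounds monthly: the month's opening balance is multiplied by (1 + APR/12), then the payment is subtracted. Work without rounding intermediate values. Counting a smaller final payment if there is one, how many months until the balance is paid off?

21 payments

Monthly rate r = 23%/12 = 1.91667% = 0.0191667.
Recurrence: B ← B·(1+r) − £325.00.
Month 1: interest £104.59; balance after payment £5,236.59.
Month 2: interest £100.37; balance after payment £5,011.96.
Closed form: n = −ln(1 − rB₀/P)/ln(1+r) = −ln(0.67818)/ln(1.01917) ≈ 20.455, so the balance reaches zero during payment 21.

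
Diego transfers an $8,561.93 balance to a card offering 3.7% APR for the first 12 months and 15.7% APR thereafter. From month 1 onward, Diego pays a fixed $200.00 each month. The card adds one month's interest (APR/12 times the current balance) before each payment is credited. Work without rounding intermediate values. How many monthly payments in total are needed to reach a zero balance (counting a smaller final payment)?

55 payments

Promo months 1–12 at r₀ = 3.7%/12 = 0.00308333; months 13+ at r₁ = 15.7%/12 = 0.0130833.
After month 12: iterate B ← B·(1+r₀) − $200.00 for 12 months → $6,443.03.
Then at r₁ with $200.00/mo: n₂ = −ln(1 − r₁·B/P)/ln(1+r₁) ≈ 42.10 → 43 more payments.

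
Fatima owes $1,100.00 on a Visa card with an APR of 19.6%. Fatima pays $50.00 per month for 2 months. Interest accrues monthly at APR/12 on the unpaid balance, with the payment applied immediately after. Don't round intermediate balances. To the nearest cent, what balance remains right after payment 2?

Monthly rate r = 19.6%/12 = 1.63333% = 0.0163333.
Each month: B ← B·(1+r) − $50.00.
Month 1: interest $17.97; balance after payment $1,067.97.
Month 2: interest $17.44; balance after payment $1,035.41.

$1,035.41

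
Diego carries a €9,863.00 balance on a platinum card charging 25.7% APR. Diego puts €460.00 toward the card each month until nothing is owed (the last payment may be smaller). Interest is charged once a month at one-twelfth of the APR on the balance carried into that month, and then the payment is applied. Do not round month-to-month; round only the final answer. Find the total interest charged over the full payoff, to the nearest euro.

€3,481

Monthly rate r = 25.7%/12 = 2.14167% = 0.0214167.
Payoff takes n = ⌈−ln(1 − rB₀/P)/ln(1+r)⌉ = ⌈29.009⌉ = 30 payments; the last is €3.99.
Total paid = 29·€460.00 + €3.99 = €13,343.99.
Total interest = total paid − principal = €13,343.99 − €9,863.00 = €3,480.99.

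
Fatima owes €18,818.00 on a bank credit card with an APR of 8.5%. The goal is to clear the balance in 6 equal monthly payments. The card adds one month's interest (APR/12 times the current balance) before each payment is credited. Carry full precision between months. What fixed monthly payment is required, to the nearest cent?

Monthly rate r = 8.5%/12 = 0.708333% = 0.00708333.
Level-payment amortization: P = B₀·r / (1 − (1+r)^(−n)) = 18818.00·0.00708333 / (1 − 1.00708^(−6)).
Denominator 1 − (1+r)^(−6) = 0.0414659436.
P = 133.294 / 0.0414659436 ≈ 3214.55.

€3,214.55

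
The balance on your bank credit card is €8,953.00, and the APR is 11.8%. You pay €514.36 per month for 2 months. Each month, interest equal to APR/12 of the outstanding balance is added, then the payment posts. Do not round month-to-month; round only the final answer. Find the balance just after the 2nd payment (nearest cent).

€8,096.16

Monthly rate r = 11.8%/12 = 0.983333% = 0.00983333.
Each month: B ← B·(1+r) − €514.36.
Month 1: interest €88.04; balance after payment €8,526.68.
Month 2: interest €83.85; balance after payment €8,096.16.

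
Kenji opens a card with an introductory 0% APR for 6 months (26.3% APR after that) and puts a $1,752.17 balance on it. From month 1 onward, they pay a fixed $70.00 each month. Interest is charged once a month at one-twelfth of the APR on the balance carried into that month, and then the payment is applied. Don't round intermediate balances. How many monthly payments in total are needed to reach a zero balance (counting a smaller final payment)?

Promo months 1–6 at r₀ = 0%/12 = 0; months 7+ at r₁ = 26.3%/12 = 0.0219167.
After month 6 (no interest yet): B = $1,752.17 − 6·$70.00 = $1,332.17.
Then at r₁ with $70.00/mo: n₂ = −ln(1 − r₁·B/P)/ln(1+r₁) ≈ 24.90 → 25 more payments.

31 months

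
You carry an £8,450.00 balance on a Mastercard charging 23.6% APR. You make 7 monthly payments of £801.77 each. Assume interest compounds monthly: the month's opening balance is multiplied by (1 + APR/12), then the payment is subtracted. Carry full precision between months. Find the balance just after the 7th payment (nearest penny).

Monthly rate r = 23.6%/12 = 1.96667% = 0.0196667.
Each month: B ← B·(1+r) − £801.77.
Month 1: interest £166.18; balance after payment £7,814.41.
Month 2: interest £153.68; balance after payment £7,166.33.
Month 3: interest £140.94; balance after payment £6,505.49.
Month 4: interest £127.94; balance after payment £5,831.67.
Month 5: interest £114.69; balance after payment £5,144.59.
Month 6: interest £101.18; balance after payment £4,443.99.
Month 7: interest £87.40; balance after payment £3,729.62.

£3,729.62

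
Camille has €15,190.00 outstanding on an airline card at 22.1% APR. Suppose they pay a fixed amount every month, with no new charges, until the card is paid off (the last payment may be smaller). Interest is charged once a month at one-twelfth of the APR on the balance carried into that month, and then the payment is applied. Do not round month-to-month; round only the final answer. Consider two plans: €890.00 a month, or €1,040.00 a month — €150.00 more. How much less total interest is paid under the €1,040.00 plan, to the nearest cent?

€547.42

Monthly rate r = 22.1%/12 = 1.84167% = 0.0184167.
At €890.00/mo: n = ⌈−ln(1 − rB₀/P)/ln(1+r)⌉ = 21 payments (last €604.99); total interest = total paid − €15,190.00 = €3,214.99.
At €1,040.00/mo: 18 payments (last €177.57); total interest €2,667.57.
Interest saved = €3,214.99 − €2,667.57 = €547.42.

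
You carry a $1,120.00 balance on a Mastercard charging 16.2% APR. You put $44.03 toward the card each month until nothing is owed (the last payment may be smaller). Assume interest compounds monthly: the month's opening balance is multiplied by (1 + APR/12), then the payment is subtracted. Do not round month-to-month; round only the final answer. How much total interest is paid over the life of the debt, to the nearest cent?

$261.36

Monthly rate r = 16.2%/12 = 1.35% = 0.0135.
Payoff takes n = ⌈−ln(1 − rB₀/P)/ln(1+r)⌉ = ⌈31.372⌉ = 32 payments; the last is $16.43.
Total paid = 31·$44.03 + $16.43 = $1,381.36.
Total interest = total paid − principal = $1,381.36 − $1,120.00 = $261.36.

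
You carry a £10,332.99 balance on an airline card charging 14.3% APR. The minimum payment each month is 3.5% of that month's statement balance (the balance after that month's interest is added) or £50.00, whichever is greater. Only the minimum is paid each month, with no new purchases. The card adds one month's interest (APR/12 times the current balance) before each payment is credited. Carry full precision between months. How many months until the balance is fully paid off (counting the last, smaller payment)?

Monthly rate r = 14.3%/12 = 1.19167% = 0.0119167.
While 3.5% of the post-interest balance exceeds £50.00, each month B ← (B·(1+r))·(1 − 0.035), i.e. B shrinks by the factor (1+r)·0.965 = 0.9765.
This holds for months 1–84. Entering month 85 the balance is £1,401.78; 3.5% of the post-interest balance is now below £50.00, so the flat £50.00 minimum applies from here.
From month 85 a fixed £50.00 at rate r clears £1,401.78 in 35 more payments. Total: 84 + 35 = 119 months.

119 months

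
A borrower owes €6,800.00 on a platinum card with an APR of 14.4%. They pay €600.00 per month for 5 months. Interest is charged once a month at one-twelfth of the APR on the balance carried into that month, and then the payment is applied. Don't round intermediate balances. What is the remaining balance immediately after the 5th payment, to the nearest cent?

Monthly rate r = 14.4%/12 = 1.2% = 0.012.
Each month: B ← B·(1+r) − €600.00.
Month 1: interest €81.60; balance after payment €6,281.60.
Month 2: interest €75.38; balance after payment €5,756.98.
Month 3: interest €69.08; balance after payment €5,226.06.
Month 4: interest €62.71; balance after payment €4,688.78.
Month 5: interest €56.27; balance after payment €4,145.04.

€4,145.04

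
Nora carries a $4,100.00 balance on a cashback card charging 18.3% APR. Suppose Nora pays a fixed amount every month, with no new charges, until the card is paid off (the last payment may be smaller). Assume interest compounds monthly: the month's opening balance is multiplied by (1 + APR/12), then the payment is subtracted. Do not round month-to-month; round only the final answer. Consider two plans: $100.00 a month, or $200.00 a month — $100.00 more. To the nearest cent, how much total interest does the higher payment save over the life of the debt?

Monthly rate r = 18.3%/12 = 1.525% = 0.01525.
At $100.00/mo: n = ⌈−ln(1 − rB₀/P)/ln(1+r)⌉ = 65 payments (last $85.09); total interest = total paid − $4,100.00 = $2,385.09.
At $200.00/mo: 25 payments (last $154.06); total interest $854.06.
Interest saved = $2,385.09 − $854.06 = $1,531.03.

$1,531.03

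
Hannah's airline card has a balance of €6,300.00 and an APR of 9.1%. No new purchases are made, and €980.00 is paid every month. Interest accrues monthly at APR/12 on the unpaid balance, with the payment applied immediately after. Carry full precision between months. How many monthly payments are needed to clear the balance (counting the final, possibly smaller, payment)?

7 months

Monthly rate r = 9.1%/12 = 0.758333% = 0.00758333.
Recurrence: B ← B·(1+r) − €980.00.
Month 1: interest €47.77; balance after payment €5,367.77.
Month 2: interest €40.71; balance after payment €4,428.48.
Closed form: n = −ln(1 − rB₀/P)/ln(1+r) = −ln(0.95125)/ln(1.00758) ≈ 6.616, so the balance reaches zero during payment 7.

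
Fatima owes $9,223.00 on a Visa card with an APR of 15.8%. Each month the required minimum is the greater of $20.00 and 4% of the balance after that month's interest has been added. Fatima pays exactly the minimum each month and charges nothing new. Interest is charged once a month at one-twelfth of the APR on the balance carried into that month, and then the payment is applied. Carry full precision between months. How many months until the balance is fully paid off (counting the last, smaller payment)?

136 months

Monthly rate r = 15.8%/12 = 1.31667% = 0.0131667.
While 4% of the post-interest balance exceeds $20.00, each month B ← (B·(1+r))·(1 − 0.04), i.e. B shrinks by the factor (1+r)·0.96 = 0.97264.
This holds for months 1–106. Entering month 107 the balance is $487.30; 4% of the post-interest balance is now below $20.00, so the flat $20.00 minimum applies from here.
From month 107 a fixed $20.00 at rate r clears $487.30 in 30 more payments. Total: 106 + 30 = 136 months.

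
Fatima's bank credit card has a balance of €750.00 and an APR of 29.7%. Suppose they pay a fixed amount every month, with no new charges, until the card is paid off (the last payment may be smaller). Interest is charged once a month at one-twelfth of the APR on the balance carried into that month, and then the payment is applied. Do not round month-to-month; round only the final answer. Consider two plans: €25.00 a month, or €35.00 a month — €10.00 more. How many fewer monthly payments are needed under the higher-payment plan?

25 fewer payments

Monthly rate r = 29.7%/12 = 2.475% = 0.02475.
At €25.00/mo: n = ⌈−ln(1 − rB₀/P)/ln(1+r)⌉ = 56 payments (last €12.41); total interest = total paid − €750.00 = €637.41.
At €35.00/mo: 31 payments (last €31.99); total interest €331.99.
Payments saved = 56 − 31 = 25.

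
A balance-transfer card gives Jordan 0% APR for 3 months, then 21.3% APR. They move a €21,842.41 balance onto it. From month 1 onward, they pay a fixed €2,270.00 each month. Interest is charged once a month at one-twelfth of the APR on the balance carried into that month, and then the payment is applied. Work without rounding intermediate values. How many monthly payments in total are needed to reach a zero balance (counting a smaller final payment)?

11 months

Promo months 1–3 at r₀ = 0%/12 = 0; months 4+ at r₁ = 21.3%/12 = 0.01775.
After month 3 (no interest yet): B = €21,842.41 − 3·€2,270.00 = €15,032.41.
Then at r₁ with €2,270.00/mo: n₂ = −ln(1 − r₁·B/P)/ln(1+r₁) ≈ 7.11 → 8 more payments.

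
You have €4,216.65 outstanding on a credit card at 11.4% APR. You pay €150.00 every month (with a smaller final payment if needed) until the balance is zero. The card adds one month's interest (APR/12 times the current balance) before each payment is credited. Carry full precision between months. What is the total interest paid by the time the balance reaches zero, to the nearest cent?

€712.24

Monthly rate r = 11.4%/12 = 0.95% = 0.0095.
Payoff takes n = ⌈−ln(1 − rB₀/P)/ln(1+r)⌉ = ⌈32.859⌉ = 33 payments; the last is €128.89.
Total paid = 32·€150.00 + €128.89 = €4,928.89.
Total interest = total paid − principal = €4,928.89 − €4,216.65 = €712.24.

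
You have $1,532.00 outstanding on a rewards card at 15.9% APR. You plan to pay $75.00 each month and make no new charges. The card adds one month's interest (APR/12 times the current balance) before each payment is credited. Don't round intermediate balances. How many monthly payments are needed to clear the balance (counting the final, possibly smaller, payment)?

Monthly rate r = 15.9%/12 = 1.325% = 0.01325.
Recurrence: B ← B·(1+r) − $75.00.
Month 1: interest $20.30; balance after payment $1,477.30.
Month 2: interest $19.57; balance after payment $1,421.87.
Closed form: n = −ln(1 − rB₀/P)/ln(1+r) = −ln(0.72935)/ln(1.01325) ≈ 23.977, so the balance reaches zero during payment 24.

24 payments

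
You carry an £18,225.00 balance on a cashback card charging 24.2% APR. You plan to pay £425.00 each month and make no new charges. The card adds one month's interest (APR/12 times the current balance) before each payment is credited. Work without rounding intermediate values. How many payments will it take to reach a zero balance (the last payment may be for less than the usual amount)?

101 months

Monthly rate r = 24.2%/12 = 2.01667% = 0.0201667.
Recurrence: B ← B·(1+r) − £425.00.
Month 1: interest £367.54; balance after payment £18,167.54.
Month 2: interest £366.38; balance after payment £18,108.92.
Closed form: n = −ln(1 − rB₀/P)/ln(1+r) = −ln(0.13521)/ln(1.02017) ≈ 100.218, so the balance reaches zero during payment 101.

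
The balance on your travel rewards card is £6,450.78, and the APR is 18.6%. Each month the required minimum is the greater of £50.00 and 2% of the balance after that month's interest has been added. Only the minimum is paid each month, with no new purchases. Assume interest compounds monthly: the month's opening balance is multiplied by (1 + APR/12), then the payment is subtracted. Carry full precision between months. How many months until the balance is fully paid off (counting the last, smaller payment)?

294 months

Monthly rate r = 18.6%/12 = 1.55% = 0.0155.
While 2% of the post-interest balance exceeds £50.00, each month B ← (B·(1+r))·(1 − 0.02), i.e. B shrinks by the factor (1+r)·0.98 = 0.99519.
This holds for months 1–200. Entering month 201 the balance is £2,459.31; 2% of the post-interest balance is now below £50.00, so the flat £50.00 minimum applies from here.
From month 201 a fixed £50.00 at rate r clears £2,459.31 in 94 more payments. Total: 200 + 94 = 294 months.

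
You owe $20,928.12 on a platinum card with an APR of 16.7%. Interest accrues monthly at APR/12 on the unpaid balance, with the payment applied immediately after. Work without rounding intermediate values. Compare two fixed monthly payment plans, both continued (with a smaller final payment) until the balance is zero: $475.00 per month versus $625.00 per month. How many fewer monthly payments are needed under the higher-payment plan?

23 fewer payments

Monthly rate r = 16.7%/12 = 1.39167% = 0.0139167.
At $475.00/mo: n = ⌈−ln(1 − rB₀/P)/ln(1+r)⌉ = 69 payments (last $341.88); total interest = total paid − $20,928.12 = $11,713.76.
At $625.00/mo: 46 payments (last $246.41); total interest $7,443.29.
Payments saved = 69 − 46 = 23.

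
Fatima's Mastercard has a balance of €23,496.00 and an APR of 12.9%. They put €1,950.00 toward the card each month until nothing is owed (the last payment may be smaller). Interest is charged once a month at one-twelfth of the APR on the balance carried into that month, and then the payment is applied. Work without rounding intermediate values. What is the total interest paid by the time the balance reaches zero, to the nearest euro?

Monthly rate r = 12.9%/12 = 1.075% = 0.01075.
Payoff takes n = ⌈−ln(1 − rB₀/P)/ln(1+r)⌉ = ⌈12.974⌉ = 13 payments; the last is €1,898.64.
Total paid = 12·€1,950.00 + €1,898.64 = €25,298.64.
Total interest = total paid − principal = €25,298.64 − €23,496.00 = €1,802.64.

€1,803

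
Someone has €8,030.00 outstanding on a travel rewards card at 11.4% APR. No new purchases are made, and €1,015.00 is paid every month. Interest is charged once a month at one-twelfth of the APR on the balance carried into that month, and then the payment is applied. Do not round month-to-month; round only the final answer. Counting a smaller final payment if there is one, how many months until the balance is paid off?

Monthly rate r = 11.4%/12 = 0.95% = 0.0095.
Recurrence: B ← B·(1+r) − €1,015.00.
Month 1: interest €76.28; balance after payment €7,091.28.
Month 2: interest €67.37; balance after payment €6,143.65.
Closed form: n = −ln(1 − rB₀/P)/ln(1+r) = −ln(0.92484)/ln(1.0095) ≈ 8.263, so the balance reaches zero during payment 9.

9 months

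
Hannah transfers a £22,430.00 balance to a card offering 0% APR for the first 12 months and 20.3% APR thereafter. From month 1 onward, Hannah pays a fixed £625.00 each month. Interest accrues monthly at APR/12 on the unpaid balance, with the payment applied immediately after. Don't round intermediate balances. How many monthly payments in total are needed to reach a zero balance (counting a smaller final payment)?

Promo months 1–12 at r₀ = 0%/12 = 0; months 13+ at r₁ = 20.3%/12 = 0.0169167.
After month 12 (no interest yet): B = £22,430.00 − 12·£625.00 = £14,930.00.
Then at r₁ with £625.00/mo: n₂ = −ln(1 − r₁·B/P)/ln(1+r₁) ≈ 30.86 → 31 more payments.

43 months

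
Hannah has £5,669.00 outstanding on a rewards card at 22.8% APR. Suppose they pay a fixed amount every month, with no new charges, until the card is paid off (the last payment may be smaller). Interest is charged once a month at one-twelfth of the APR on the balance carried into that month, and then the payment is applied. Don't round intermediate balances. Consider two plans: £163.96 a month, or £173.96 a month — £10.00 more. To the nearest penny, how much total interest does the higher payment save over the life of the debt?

Monthly rate r = 22.8%/12 = 1.9% = 0.019.
At £163.96/mo: n = ⌈−ln(1 − rB₀/P)/ln(1+r)⌉ = 57 payments (last £137.98); total interest = total paid − £5,669.00 = £3,650.74.
At £173.96/mo: 52 payments (last £51.13); total interest £3,254.09.
Interest saved = £3,650.74 − £3,254.09 = £396.65.

£396.65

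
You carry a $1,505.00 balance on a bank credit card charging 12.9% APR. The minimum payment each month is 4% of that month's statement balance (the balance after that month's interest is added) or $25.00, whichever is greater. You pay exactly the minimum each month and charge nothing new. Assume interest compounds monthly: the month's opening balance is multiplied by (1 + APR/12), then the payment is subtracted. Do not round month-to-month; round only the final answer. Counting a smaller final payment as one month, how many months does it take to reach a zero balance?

59 months

Monthly rate r = 12.9%/12 = 1.075% = 0.01075.
While 4% of the post-interest balance exceeds $25.00, each month B ← (B·(1+r))·(1 − 0.04), i.e. B shrinks by the factor (1+r)·0.96 = 0.97032.
This holds for months 1–30. Entering month 31 the balance is $609.52; 4% of the post-interest balance is now below $25.00, so the flat $25.00 minimum applies from here.
From month 31 a fixed $25.00 at rate r clears $609.52 in 29 more payments. Total: 30 + 29 = 59 months.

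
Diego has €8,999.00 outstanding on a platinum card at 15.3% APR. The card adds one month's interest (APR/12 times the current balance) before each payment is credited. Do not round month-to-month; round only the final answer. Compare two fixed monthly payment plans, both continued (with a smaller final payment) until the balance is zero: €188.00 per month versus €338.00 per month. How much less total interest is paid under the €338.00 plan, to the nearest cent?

Monthly rate r = 15.3%/12 = 1.275% = 0.01275.
At €188.00/mo: n = ⌈−ln(1 − rB₀/P)/ln(1+r)⌉ = 75 payments (last €72.31); total interest = total paid − €8,999.00 = €4,985.31.
At €338.00/mo: 33 payments (last €247.88); total interest €2,064.88.
Interest saved = €4,985.31 − €2,064.88 = €2,920.43.

€2,920.43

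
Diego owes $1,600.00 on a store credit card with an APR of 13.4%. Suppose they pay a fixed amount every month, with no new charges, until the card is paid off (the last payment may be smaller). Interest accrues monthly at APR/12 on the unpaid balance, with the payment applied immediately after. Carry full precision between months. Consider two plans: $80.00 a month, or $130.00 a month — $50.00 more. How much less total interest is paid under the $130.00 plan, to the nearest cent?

$89.94

Monthly rate r = 13.4%/12 = 1.11667% = 0.0111667.
At $80.00/mo: n = ⌈−ln(1 − rB₀/P)/ln(1+r)⌉ = 23 payments (last $60.88); total interest = total paid − $1,600.00 = $220.88.
At $130.00/mo: 14 payments (last $40.94); total interest $130.94.
Interest saved = $220.88 − $130.94 = $89.94.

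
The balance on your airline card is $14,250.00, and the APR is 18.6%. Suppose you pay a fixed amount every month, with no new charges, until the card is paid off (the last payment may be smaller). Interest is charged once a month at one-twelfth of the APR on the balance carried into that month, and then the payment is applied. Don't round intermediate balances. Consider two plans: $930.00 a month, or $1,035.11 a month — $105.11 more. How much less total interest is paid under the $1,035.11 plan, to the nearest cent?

Monthly rate r = 18.6%/12 = 1.55% = 0.0155.
At $930.00/mo: n = ⌈−ln(1 − rB₀/P)/ln(1+r)⌉ = 18 payments (last $586.60); total interest = total paid − $14,250.00 = $2,146.60.
At $1,035.11/mo: 16 payments (last $627.60); total interest $1,904.25.
Interest saved = $2,146.60 − $1,904.25 = $242.35.

$242.35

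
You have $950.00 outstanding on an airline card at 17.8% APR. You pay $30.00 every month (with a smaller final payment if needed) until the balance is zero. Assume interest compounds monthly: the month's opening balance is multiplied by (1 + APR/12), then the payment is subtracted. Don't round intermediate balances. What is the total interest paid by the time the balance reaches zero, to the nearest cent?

Monthly rate r = 17.8%/12 = 1.48333% = 0.0148333.
Payoff takes n = ⌈−ln(1 − rB₀/P)/ln(1+r)⌉ = ⌈43.082⌉ = 44 payments; the last is $2.47.
Total paid = 43·$30.00 + $2.47 = $1,292.47.
Total interest = total paid − principal = $1,292.47 − $950.00 = $342.47.

$342.47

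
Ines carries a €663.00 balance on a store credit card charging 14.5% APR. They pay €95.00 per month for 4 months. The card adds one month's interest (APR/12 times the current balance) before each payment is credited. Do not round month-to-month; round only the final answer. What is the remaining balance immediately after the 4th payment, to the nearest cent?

€308.69

Monthly rate r = 14.5%/12 = 1.20833% = 0.0120833.
Each month: B ← B·(1+r) − €95.00.
Month 1: interest €8.01; balance after payment €576.01.
Month 2: interest €6.96; balance after payment €487.97.
Month 3: interest €5.90; balance after payment €398.87.
Month 4: interest €4.82; balance after payment €308.69.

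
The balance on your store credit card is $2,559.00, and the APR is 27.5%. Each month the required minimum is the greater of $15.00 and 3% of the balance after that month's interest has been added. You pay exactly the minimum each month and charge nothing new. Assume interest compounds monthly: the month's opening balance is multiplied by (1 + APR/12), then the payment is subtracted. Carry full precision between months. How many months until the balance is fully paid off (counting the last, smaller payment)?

Monthly rate r = 27.5%/12 = 2.29167% = 0.0229167.
While 3% of the post-interest balance exceeds $15.00, each month B ← (B·(1+r))·(1 − 0.03), i.e. B shrinks by the factor (1+r)·0.97 = 0.99223.
This holds for months 1–213. Entering month 214 the balance is $485.76; 3% of the post-interest balance is now below $15.00, so the flat $15.00 minimum applies from here.
From month 214 a fixed $15.00 at rate r clears $485.76 in 60 more payments. Total: 213 + 60 = 273 months.

273 months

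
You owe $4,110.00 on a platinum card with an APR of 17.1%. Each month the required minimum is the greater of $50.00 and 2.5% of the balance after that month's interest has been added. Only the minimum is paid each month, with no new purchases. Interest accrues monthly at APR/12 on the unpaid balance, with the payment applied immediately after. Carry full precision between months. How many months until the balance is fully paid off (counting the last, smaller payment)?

Monthly rate r = 17.1%/12 = 1.425% = 0.01425.
While 2.5% of the post-interest balance exceeds $50.00, each month B ← (B·(1+r))·(1 − 0.025), i.e. B shrinks by the factor (1+r)·0.975 = 0.98889.
This holds for months 1–66. Entering month 67 the balance is $1,966.61; 2.5% of the post-interest balance is now below $50.00, so the flat $50.00 minimum applies from here.
From month 67 a fixed $50.00 at rate r clears $1,966.61 in 59 more payments. Total: 66 + 59 = 125 months.

125 months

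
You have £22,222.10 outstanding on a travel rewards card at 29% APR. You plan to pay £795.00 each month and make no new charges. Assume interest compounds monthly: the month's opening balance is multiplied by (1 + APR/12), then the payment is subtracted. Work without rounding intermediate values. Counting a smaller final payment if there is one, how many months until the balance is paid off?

Monthly rate r = 29%/12 = 2.41667% = 0.0241667.
Recurrence: B ← B·(1+r) − £795.00.
Month 1: interest £537.03; balance after payment £21,964.13.
Month 2: interest £530.80; balance after payment £21,699.93.
Closed form: n = −ln(1 − rB₀/P)/ln(1+r) = −ln(0.32449)/ln(1.02417) ≈ 47.134, so the balance reaches zero during payment 48.

48 payments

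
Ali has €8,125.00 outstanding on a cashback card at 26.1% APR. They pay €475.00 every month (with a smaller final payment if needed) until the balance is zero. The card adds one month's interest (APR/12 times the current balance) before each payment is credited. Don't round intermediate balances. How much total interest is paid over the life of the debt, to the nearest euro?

€2,148

Monthly rate r = 26.1%/12 = 2.175% = 0.02175.
Payoff takes n = ⌈−ln(1 − rB₀/P)/ln(1+r)⌉ = ⌈21.624⌉ = 22 payments; the last is €297.55.
Total paid = 21·€475.00 + €297.55 = €10,272.55.
Total interest = total paid − principal = €10,272.55 − €8,125.00 = €2,147.55.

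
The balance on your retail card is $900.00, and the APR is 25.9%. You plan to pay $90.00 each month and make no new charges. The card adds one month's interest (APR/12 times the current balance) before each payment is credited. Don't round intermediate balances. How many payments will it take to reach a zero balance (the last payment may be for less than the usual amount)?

Monthly rate r = 25.9%/12 = 2.15833% = 0.0215833.
Recurrence: B ← B·(1+r) − $90.00.
Month 1: interest $19.43; balance after payment $829.42.
Month 2: interest $17.90; balance after payment $757.33.
Closed form: n = −ln(1 − rB₀/P)/ln(1+r) = −ln(0.78417)/ln(1.02158) ≈ 11.386, so the balance reaches zero during payment 12.

12 payments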